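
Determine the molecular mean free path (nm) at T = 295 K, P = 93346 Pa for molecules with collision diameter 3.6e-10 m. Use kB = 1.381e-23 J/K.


Mean free path: lambda = kB*T / (sqrt(2) * pi * d^2 * P)
lambda = 1.381e-23 * 295 / (sqrt(2) * pi * (3.6e-10)^2 * 93346)
lambda = 7.57967e-08 m
lambda = 75.8 nm

75.8


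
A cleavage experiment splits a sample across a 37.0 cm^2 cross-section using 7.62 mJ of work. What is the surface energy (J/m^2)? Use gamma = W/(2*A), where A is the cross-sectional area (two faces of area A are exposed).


Convert: A = 37.0 cm^2 = 0.0037 m^2, W = 7.62 mJ = 0.00762 J
Cleaving exposes two faces of area A, so total new surface = 2*A and gamma = W / (2*A)
gamma = 0.00762 / (2 * 0.0037)
gamma = 1.03 J/m^2

1.03


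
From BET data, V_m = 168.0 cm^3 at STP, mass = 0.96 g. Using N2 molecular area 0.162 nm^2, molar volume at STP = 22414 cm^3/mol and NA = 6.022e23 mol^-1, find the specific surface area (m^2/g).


Number of moles in monolayer = V_m / 22414 = 168.0 / 22414 = 0.00749532
Number of molecules = moles * NA = 0.00749532 * 6.022e23
SA = molecules * sigma / mass
SA = (168.0 / 22414) * 6.022e23 * 0.162e-18 / 0.96
SA = 761.7 m^2/g

761.7


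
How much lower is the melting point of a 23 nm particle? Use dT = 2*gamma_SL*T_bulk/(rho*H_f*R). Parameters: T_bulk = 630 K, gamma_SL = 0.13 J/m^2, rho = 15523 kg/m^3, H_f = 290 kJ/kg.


Radius R = 23/2 = 11.5 nm = 1.15e-08 m
Convert H_f = 290 kJ/kg = 290000 J/kg
dT = 2 * gamma_SL * T_bulk / (rho * H_f * R)
dT = 2 * 0.13 * 630 / (15523 * 290000 * 1.15e-08)
dT = 3.2 K

3.2


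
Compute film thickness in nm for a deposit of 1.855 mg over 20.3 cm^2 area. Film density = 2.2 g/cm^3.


Convert: m = 1.855 mg = 1.8550e-06 kg, A = 20.3 cm^2 = 2.0300e-03 m^2, rho = 2.2 g/cm^3 = 2200 kg/m^3
t = m / (A * rho)
t = 1.8550e-06 / (2.0300e-03 * 2200)
t = 4.1536e-07 m = 415.4 nm

415.4


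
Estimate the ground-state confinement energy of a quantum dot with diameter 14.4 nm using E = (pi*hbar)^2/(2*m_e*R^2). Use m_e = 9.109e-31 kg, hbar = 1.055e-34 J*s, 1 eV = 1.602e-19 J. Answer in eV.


Radius R = 14.4/2 = 7.2 nm = 7.2e-09 m
E = (pi * 1.055e-34)^2 / (2 * 9.109e-31 * (7.2e-09)^2)
E(J) = 1.16316e-21
E = E(J) / 1.602e-19 = 0.0073 eV

0.0073


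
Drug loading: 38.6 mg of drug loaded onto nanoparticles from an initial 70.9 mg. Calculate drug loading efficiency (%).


Drug loading efficiency = (drug loaded / drug initial) * 100
DLE = 38.6 / 70.9 * 100
DLE = 0.5444 * 100
DLE = 54.44%

54.44


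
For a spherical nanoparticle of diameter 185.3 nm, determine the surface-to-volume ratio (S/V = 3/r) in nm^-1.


Radius r = 185.3/2 = 92.65 nm
S/V = 3 / r = 3 / 92.65
S/V = 0.0324 nm^-1

0.0324


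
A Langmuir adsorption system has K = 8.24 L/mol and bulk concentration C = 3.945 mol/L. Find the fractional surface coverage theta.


Langmuir isotherm: theta = K*C / (1 + K*C)
K*C = 8.24 * 3.945 = 32.5068
theta = 32.5068 / (1 + 32.5068) = 32.5068 / 33.5068
theta = 0.9702

0.9702


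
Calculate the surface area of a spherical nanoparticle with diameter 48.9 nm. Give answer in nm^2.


Radius r = 48.9/2 = 24.45 nm
Surface area SA = 4 * pi * r^2
SA = 4 * pi * (24.45)^2
SA = 7512.21 nm^2

7512.21


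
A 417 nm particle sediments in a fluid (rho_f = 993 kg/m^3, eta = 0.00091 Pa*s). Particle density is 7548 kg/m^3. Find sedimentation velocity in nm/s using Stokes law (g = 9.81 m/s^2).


Radius R = 417/2 nm = 2.085e-07 m
Density difference = 7548 - 993 = 6555 kg/m^3
v = 2 * R^2 * (rho_p - rho_f) * g / (9 * eta)
v = 2 * (2.085e-07)^2 * 6555 * 9.81 / (9 * 0.00091)
v = 6.82653e-07 m/s = 682.6529 nm/s

682.6529


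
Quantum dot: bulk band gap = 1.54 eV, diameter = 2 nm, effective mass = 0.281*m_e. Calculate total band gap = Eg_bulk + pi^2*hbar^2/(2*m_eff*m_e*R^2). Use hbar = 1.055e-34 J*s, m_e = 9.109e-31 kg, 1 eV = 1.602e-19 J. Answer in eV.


Radius R = 2/2 nm = 1e-09 m
Confinement energy dE = pi^2 * hbar^2 / (2 * m_eff * m_e * R^2)
dE = pi^2 * (1.055e-34)^2 / (2 * 0.281 * 9.109e-31 * (1e-09)^2) J, divided by 1.602e-19 J/eV
dE = 1.3395 eV
Total band gap = E_g(bulk) + dE = 1.54 + 1.3395 = 2.8795 eV

2.8795


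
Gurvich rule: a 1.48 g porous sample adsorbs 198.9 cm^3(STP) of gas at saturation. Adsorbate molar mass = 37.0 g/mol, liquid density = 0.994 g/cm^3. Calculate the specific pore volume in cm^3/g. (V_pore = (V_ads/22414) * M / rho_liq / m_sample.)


Moles adsorbed n = V_ads / 22414 = 198.9 / 22414 = 8.873918e-03 mol
Liquid volume V_liq = n * M / rho_liq = 8.873918e-03 * 37.0 / 0.994 = 0.33032 cm^3
Specific pore volume V_pore = V_liq / m_sample = 0.33032 / 1.48
V_pore = 0.2232 cm^3/g

0.2232


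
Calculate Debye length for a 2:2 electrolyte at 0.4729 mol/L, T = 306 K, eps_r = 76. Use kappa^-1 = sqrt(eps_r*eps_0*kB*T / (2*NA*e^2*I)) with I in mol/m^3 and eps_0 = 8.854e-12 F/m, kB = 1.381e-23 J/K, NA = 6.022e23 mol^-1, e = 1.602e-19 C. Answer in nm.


Ionic strength I = 0.4729 * 2^2 * 1000 = 1891.6 mol/m^3
kappa^-1 = sqrt(76 * 8.854e-12 * 1.381e-23 * 306 / (2 * 6.022e23 * (1.602e-19)^2 * 1891.6))
kappa^-1 = 0.221 nm

0.221


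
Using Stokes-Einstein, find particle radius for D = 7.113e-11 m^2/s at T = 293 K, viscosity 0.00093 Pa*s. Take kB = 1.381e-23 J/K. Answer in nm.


Stokes-Einstein: R = kB*T / (6*pi*eta*D)
R = 1.381e-23 * 293 / (6 * pi * 0.00093 * 7.113e-11)
R = 3.24507e-09 m = 3.25 nm

3.25


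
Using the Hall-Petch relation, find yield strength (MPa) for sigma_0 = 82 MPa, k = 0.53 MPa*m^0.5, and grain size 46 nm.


d = 46 nm = 4.6e-08 m
sqrt(d) = 0.0002144761
Hall-Petch contribution = k / sqrt(d) = 0.53 / 0.0002144761 = 2471.1 MPa
sigma = sigma_0 + k/sqrt(d) = 82 + 2471.1 = 2553.1 MPa

2553.1


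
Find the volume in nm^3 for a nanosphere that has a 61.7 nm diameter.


Radius r = 61.7/2 = 30.85 nm
Volume V = (4/3) * pi * r^3
V = (4/3) * pi * (30.85)^3
V = 122985.56 nm^3

122985.56


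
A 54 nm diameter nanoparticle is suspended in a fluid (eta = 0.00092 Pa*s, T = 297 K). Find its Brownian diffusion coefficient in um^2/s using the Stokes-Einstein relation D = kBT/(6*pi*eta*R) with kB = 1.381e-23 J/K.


Radius R = 54/2 = 27 nm = 2.7e-08 m
D = kB*T / (6*pi*eta*R)
D = 1.381e-23 * 297 / (6 * pi * 0.00092 * 2.7e-08)
D = 8.75987e-12 m^2/s = 8.76 um^2/s

8.76


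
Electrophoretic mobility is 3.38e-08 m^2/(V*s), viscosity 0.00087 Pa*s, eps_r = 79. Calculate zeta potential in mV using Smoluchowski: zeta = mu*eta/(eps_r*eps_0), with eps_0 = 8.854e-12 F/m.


Smoluchowski equation: zeta = mu * eta / (eps_r * eps_0)
zeta = 3.38e-08 * 0.00087 / (79 * 8.854e-12)
zeta = 0.042041 V = 42.04 mV

42.04


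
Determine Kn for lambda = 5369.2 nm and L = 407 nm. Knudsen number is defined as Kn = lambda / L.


Knudsen number Kn = lambda / L
Kn = 5369.2 / 407
Kn = 13.1921

13.1921


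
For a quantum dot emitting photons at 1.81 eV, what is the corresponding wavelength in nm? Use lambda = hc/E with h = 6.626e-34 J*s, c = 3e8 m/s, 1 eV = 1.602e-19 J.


Convert energy: E = 1.81 eV = 1.81 * 1.602e-19 = 2.89962e-19 J
lambda = h*c / E = 6.626e-34 * 3e8 / 2.89962e-19
lambda = 6.85538e-07 m = 685.5 nm

685.5


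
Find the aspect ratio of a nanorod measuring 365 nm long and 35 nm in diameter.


Aspect ratio AR = length / diameter
AR = 365 / 35
AR = 10.43

10.43


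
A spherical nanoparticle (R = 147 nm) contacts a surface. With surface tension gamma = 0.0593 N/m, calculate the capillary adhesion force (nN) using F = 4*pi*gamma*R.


Convert radius: R = 147 nm = 1.47e-07 m
F = 4 * pi * gamma * R
F = 4 * pi * 0.0593 * 1.47e-07
F = 1.09542e-07 N = 109.5423 nN

109.5423


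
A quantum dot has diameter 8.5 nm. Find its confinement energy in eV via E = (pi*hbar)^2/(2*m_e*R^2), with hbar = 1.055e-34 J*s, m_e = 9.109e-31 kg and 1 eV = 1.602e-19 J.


Radius R = 8.5/2 = 4.25 nm = 4.25e-09 m
E = (pi * 1.055e-34)^2 / (2 * 9.109e-31 * (4.25e-09)^2)
E(J) = 3.33831e-21
E = E(J) / 1.602e-19 = 0.0208 eV

0.0208


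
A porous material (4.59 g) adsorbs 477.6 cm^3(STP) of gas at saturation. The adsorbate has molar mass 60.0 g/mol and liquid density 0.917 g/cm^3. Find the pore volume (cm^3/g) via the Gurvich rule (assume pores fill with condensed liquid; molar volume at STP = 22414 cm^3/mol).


Moles adsorbed n = V_ads / 22414 = 477.6 / 22414 = 2.130811e-02 mol
Liquid volume V_liq = n * M / rho_liq = 2.130811e-02 * 60.0 / 0.917 = 1.39421 cm^3
Specific pore volume V_pore = V_liq / m_sample = 1.39421 / 4.59
V_pore = 0.3037 cm^3/g

0.3037


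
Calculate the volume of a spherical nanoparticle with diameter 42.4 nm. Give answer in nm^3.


Radius r = 42.4/2 = 21.2 nm
Volume V = (4/3) * pi * r^3
V = (4/3) * pi * (21.2)^3
V = 39911.33 nm^3

39911.33


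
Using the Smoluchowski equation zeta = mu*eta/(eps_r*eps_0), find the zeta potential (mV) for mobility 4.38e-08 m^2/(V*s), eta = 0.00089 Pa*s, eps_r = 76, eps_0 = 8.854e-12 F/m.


Smoluchowski equation: zeta = mu * eta / (eps_r * eps_0)
zeta = 4.38e-08 * 0.00089 / (76 * 8.854e-12)
zeta = 0.057931 V = 57.93 mV

57.93


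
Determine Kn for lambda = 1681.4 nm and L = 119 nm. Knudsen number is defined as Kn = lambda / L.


Knudsen number Kn = lambda / L
Kn = 1681.4 / 119
Kn = 14.1294

14.1294


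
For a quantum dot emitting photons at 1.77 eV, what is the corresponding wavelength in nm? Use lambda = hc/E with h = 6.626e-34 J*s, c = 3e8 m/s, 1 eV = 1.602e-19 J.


Convert energy: E = 1.77 eV = 1.77 * 1.602e-19 = 2.83554e-19 J
lambda = h*c / E = 6.626e-34 * 3e8 / 2.83554e-19
lambda = 7.0103e-07 m = 701.0 nm

701.0


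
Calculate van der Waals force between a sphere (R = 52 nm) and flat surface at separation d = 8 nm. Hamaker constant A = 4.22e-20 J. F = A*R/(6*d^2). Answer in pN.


Convert to SI: R = 52 nm = 5.2e-08 m, d = 8 nm = 8e-09 m
F = A * R / (6 * d^2)
F = 4.22e-20 * 5.2e-08 / (6 * (8e-09)^2)
F = 5.71458e-12 N = 5.715 pN

5.715


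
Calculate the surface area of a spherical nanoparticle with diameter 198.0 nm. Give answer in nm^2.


Radius r = 198.0/2 = 99 nm
Surface area SA = 4 * pi * r^2
SA = 4 * pi * (99)^2
SA = 123163.0 nm^2

123163.0


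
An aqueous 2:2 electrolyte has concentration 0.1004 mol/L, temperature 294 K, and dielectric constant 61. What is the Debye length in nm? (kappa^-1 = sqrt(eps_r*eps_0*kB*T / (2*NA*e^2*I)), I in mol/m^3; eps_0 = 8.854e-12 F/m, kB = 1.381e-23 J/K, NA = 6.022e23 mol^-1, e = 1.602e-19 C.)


Ionic strength I = 0.1004 * 2^2 * 1000 = 401.6 mol/m^3
kappa^-1 = sqrt(61 * 8.854e-12 * 1.381e-23 * 294 / (2 * 6.022e23 * (1.602e-19)^2 * 401.6))
kappa^-1 = 0.42 nm

0.42


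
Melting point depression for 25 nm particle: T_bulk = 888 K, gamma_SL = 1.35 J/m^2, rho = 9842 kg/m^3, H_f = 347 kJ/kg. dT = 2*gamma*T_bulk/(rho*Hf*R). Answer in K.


Radius R = 25/2 = 12.5 nm = 1.25e-08 m
Convert H_f = 347 kJ/kg = 347000 J/kg
dT = 2 * gamma_SL * T_bulk / (rho * H_f * R)
dT = 2 * 1.35 * 888 / (9842 * 347000 * 1.25e-08)
dT = 56.2 K

56.2


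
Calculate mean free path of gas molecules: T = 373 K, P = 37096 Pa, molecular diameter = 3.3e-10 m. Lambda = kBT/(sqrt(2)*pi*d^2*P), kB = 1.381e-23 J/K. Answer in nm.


Mean free path: lambda = kB*T / (sqrt(2) * pi * d^2 * P)
lambda = 1.381e-23 * 373 / (sqrt(2) * pi * (3.3e-10)^2 * 37096)
lambda = 2.87001e-07 m
lambda = 287.0 nm

287.0


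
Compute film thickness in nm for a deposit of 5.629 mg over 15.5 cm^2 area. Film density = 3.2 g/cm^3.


Convert: m = 5.629 mg = 5.6290e-06 kg, A = 15.5 cm^2 = 1.5500e-03 m^2, rho = 3.2 g/cm^3 = 3200 kg/m^3
t = m / (A * rho)
t = 5.6290e-06 / (1.5500e-03 * 3200)
t = 1.1349e-06 m = 1134.9 nm

1134.9


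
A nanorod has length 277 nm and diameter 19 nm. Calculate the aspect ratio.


Aspect ratio AR = length / diameter
AR = 277 / 19
AR = 14.58

14.58


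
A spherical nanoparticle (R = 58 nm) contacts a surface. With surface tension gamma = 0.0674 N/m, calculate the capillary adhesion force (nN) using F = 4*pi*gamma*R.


Convert radius: R = 58 nm = 5.8e-08 m
F = 4 * pi * gamma * R
F = 4 * pi * 0.0674 * 5.8e-08
F = 4.91245e-08 N = 49.1245 nN

49.1245


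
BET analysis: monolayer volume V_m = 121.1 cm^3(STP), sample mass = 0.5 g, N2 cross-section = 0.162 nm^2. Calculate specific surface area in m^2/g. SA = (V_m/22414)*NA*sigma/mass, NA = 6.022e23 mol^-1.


Number of moles in monolayer = V_m / 22414 = 121.1 / 22414 = 0.00540287
Number of molecules = moles * NA = 0.00540287 * 6.022e23
SA = molecules * sigma / mass
SA = (121.1 / 22414) * 6.022e23 * 0.162e-18 / 0.5
SA = 1054.2 m^2/g

1054.2


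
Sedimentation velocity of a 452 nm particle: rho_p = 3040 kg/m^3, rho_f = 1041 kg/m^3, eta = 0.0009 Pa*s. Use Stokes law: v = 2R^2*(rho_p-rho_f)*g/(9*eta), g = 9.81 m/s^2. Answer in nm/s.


Radius R = 452/2 nm = 2.26e-07 m
Density difference = 3040 - 1041 = 1999 kg/m^3
v = 2 * R^2 * (rho_p - rho_f) * g / (9 * eta)
v = 2 * (2.26e-07)^2 * 1999 * 9.81 / (9 * 0.0009)
v = 2.47311e-07 m/s = 247.3111 nm/s

247.3111


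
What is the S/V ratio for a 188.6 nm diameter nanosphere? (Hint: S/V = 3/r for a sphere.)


Radius r = 188.6/2 = 94.3 nm
S/V = 3 / r = 3 / 94.3
S/V = 0.0318 nm^-1

0.0318


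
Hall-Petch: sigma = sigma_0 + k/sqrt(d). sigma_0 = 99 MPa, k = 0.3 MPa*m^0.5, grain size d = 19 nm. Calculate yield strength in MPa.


d = 19 nm = 1.9e-08 m
sqrt(d) = 0.0001378405
Hall-Petch contribution = k / sqrt(d) = 0.3 / 0.0001378405 = 2176.4 MPa
sigma = sigma_0 + k/sqrt(d) = 99 + 2176.4 = 2275.4 MPa

2275.4


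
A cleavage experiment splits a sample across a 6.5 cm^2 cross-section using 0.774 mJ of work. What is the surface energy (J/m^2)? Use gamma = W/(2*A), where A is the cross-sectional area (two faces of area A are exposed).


Convert: A = 6.5 cm^2 = 0.00065 m^2, W = 0.774 mJ = 0.000774 J
Cleaving exposes two faces of area A, so total new surface = 2*A and gamma = W / (2*A)
gamma = 0.000774 / (2 * 0.00065)
gamma = 0.595 J/m^2

0.595


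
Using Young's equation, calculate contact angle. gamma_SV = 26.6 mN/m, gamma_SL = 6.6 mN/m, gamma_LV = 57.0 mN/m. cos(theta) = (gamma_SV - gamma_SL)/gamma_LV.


cos(theta) = (gamma_SV - gamma_SL) / gamma_LV
cos(theta) = (26.6 - 6.6) / 57.0
cos(theta) = 0.350877
theta = arccos(0.350877) = 69.46 degrees

69.46


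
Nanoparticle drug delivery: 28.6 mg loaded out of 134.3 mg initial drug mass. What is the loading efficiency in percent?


Drug loading efficiency = (drug loaded / drug initial) * 100
DLE = 28.6 / 134.3 * 100
DLE = 0.213 * 100
DLE = 21.3%

21.3


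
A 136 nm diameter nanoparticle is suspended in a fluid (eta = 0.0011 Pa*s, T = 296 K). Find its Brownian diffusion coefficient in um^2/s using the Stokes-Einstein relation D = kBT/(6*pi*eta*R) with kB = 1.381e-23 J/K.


Radius R = 136/2 = 68 nm = 6.8e-08 m
D = kB*T / (6*pi*eta*R)
D = 1.381e-23 * 296 / (6 * pi * 0.0011 * 6.8e-08)
D = 2.89923e-12 m^2/s = 2.899 um^2/s

2.899


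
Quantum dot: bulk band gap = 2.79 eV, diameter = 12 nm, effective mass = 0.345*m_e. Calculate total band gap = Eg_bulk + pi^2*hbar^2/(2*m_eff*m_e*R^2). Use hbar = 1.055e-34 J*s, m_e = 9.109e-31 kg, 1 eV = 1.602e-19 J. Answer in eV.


Radius R = 12/2 nm = 6e-09 m
Confinement energy dE = pi^2 * hbar^2 / (2 * m_eff * m_e * R^2)
dE = pi^2 * (1.055e-34)^2 / (2 * 0.345 * 9.109e-31 * (6e-09)^2) J, divided by 1.602e-19 J/eV
dE = 0.0303 eV
Total band gap = E_g(bulk) + dE = 2.79 + 0.0303 = 2.8203 eV

2.8203


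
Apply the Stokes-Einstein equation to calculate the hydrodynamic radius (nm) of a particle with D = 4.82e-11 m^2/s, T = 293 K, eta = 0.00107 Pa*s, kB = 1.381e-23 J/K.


Stokes-Einstein: R = kB*T / (6*pi*eta*D)
R = 1.381e-23 * 293 / (6 * pi * 0.00107 * 4.82e-11)
R = 4.16226e-09 m = 4.16 nm

4.16


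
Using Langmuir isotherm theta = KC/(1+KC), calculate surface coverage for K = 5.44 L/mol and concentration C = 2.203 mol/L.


Langmuir isotherm: theta = K*C / (1 + K*C)
K*C = 5.44 * 2.203 = 11.98432
theta = 11.98432 / (1 + 11.98432) = 11.98432 / 12.98432
theta = 0.923

0.923


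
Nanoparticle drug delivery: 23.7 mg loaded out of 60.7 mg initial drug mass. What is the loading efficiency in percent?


Drug loading efficiency = (drug loaded / drug initial) * 100
DLE = 23.7 / 60.7 * 100
DLE = 0.3904 * 100
DLE = 39.04%

39.04


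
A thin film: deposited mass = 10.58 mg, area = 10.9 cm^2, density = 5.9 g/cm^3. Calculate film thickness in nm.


Convert: m = 10.58 mg = 1.0580e-05 kg, A = 10.9 cm^2 = 1.0900e-03 m^2, rho = 5.9 g/cm^3 = 5900 kg/m^3
t = m / (A * rho)
t = 1.0580e-05 / (1.0900e-03 * 5900)
t = 1.6452e-06 m = 1645.2 nm

1645.2


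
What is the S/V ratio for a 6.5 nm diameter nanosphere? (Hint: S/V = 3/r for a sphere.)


Radius r = 6.5/2 = 3.25 nm
S/V = 3 / r = 3 / 3.25
S/V = 0.9231 nm^-1

0.9231


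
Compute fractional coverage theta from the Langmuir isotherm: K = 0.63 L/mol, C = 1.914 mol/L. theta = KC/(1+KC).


Langmuir isotherm: theta = K*C / (1 + K*C)
K*C = 0.63 * 1.914 = 1.20582
theta = 1.20582 / (1 + 1.20582) = 1.20582 / 2.20582
theta = 0.5467

0.5467


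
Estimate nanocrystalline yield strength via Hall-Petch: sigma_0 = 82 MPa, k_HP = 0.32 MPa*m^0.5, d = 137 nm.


d = 137 nm = 1.37e-07 m
sqrt(d) = 0.0003701351
Hall-Petch contribution = k / sqrt(d) = 0.32 / 0.0003701351 = 864.5 MPa
sigma = sigma_0 + k/sqrt(d) = 82 + 864.5 = 946.5 MPa

946.5


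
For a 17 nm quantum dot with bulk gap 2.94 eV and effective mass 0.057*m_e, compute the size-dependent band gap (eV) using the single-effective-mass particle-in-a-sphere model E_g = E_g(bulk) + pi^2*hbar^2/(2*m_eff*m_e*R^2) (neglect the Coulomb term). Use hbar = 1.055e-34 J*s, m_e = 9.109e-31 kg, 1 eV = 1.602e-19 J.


Radius R = 17/2 nm = 8.5e-09 m
Confinement energy dE = pi^2 * hbar^2 / (2 * m_eff * m_e * R^2)
dE = pi^2 * (1.055e-34)^2 / (2 * 0.057 * 9.109e-31 * (8.5e-09)^2) J, divided by 1.602e-19 J/eV
dE = 0.0914 eV
Total band gap = E_g(bulk) + dE = 2.94 + 0.0914 = 3.0314 eV

3.0314


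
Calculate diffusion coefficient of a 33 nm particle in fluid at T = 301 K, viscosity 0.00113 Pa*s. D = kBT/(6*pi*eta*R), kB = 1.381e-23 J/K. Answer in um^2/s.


Radius R = 33/2 = 16.5 nm = 1.65e-08 m
D = kB*T / (6*pi*eta*R)
D = 1.381e-23 * 301 / (6 * pi * 0.00113 * 1.65e-08)
D = 1.18276e-11 m^2/s = 11.828 um^2/s

11.828


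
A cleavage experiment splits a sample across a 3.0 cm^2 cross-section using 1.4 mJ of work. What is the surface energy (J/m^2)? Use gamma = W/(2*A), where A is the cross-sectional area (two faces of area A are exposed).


Convert: A = 3.0 cm^2 = 0.0003 m^2, W = 1.4 mJ = 0.0014 J
Cleaving exposes two faces of area A, so total new surface = 2*A and gamma = W / (2*A)
gamma = 0.0014 / (2 * 0.0003)
gamma = 2.333 J/m^2

2.333


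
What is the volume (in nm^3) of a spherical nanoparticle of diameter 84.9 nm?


Radius r = 84.9/2 = 42.45 nm
Volume V = (4/3) * pi * r^3
V = (4/3) * pi * (42.45)^3
V = 320421.53 nm^3

320421.53


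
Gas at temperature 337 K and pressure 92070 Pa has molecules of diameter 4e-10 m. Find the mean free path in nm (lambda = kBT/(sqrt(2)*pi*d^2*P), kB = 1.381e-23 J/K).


Mean free path: lambda = kB*T / (sqrt(2) * pi * d^2 * P)
lambda = 1.381e-23 * 337 / (sqrt(2) * pi * (4e-10)^2 * 92070)
lambda = 7.11083e-08 m
lambda = 71.11 nm

71.11


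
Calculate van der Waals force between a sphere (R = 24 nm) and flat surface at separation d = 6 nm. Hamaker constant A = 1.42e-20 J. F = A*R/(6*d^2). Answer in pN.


Convert to SI: R = 24 nm = 2.4e-08 m, d = 6 nm = 6e-09 m
F = A * R / (6 * d^2)
F = 1.42e-20 * 2.4e-08 / (6 * (6e-09)^2)
F = 1.57778e-12 N = 1.578 pN

1.578


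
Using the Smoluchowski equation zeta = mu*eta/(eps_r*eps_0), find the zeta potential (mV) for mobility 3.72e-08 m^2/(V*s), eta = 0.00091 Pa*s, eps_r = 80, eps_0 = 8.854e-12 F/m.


Smoluchowski equation: zeta = mu * eta / (eps_r * eps_0)
zeta = 3.72e-08 * 0.00091 / (80 * 8.854e-12)
zeta = 0.047792 V = 47.79 mV

47.79


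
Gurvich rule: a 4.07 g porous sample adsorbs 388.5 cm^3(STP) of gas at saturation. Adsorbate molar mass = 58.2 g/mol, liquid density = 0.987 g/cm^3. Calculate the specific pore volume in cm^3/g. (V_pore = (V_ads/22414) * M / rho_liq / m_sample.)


Moles adsorbed n = V_ads / 22414 = 388.5 / 22414 = 1.733292e-02 mol
Liquid volume V_liq = n * M / rho_liq = 1.733292e-02 * 58.2 / 0.987 = 1.02206 cm^3
Specific pore volume V_pore = V_liq / m_sample = 1.02206 / 4.07
V_pore = 0.2511 cm^3/g

0.2511


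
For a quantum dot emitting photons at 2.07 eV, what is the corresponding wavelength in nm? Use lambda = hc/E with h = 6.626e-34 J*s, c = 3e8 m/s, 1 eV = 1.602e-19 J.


Convert energy: E = 2.07 eV = 2.07 * 1.602e-19 = 3.31614e-19 J
lambda = h*c / E = 6.626e-34 * 3e8 / 3.31614e-19
lambda = 5.99432e-07 m = 599.4 nm

599.4


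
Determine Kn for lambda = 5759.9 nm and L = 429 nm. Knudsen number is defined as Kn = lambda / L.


Knudsen number Kn = lambda / L
Kn = 5759.9 / 429
Kn = 13.4263

13.4263


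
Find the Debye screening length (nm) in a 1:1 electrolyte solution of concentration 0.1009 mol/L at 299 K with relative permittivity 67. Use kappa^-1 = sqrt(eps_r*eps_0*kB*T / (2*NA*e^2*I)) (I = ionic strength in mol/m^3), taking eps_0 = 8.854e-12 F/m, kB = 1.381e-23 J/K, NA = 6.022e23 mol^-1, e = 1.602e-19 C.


Ionic strength I = 0.1009 * 1^2 * 1000 = 100.9 mol/m^3
kappa^-1 = sqrt(67 * 8.854e-12 * 1.381e-23 * 299 / (2 * 6.022e23 * (1.602e-19)^2 * 100.9))
kappa^-1 = 0.886 nm

0.886


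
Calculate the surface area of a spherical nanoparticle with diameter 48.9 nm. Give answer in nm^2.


Radius r = 48.9/2 = 24.45 nm
Surface area SA = 4 * pi * r^2
SA = 4 * pi * (24.45)^2
SA = 7512.21 nm^2

7512.21


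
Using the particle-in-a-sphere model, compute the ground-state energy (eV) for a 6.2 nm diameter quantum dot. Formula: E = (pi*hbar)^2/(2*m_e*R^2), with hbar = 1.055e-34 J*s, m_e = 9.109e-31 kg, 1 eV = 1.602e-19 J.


Radius R = 6.2/2 = 3.1 nm = 3.1e-09 m
E = (pi * 1.055e-34)^2 / (2 * 9.109e-31 * (3.1e-09)^2)
E(J) = 6.27452e-21
E = E(J) / 1.602e-19 = 0.0392 eV

0.0392


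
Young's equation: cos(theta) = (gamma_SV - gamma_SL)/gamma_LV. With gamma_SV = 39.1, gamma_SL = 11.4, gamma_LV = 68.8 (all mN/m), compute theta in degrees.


cos(theta) = (gamma_SV - gamma_SL) / gamma_LV
cos(theta) = (39.1 - 11.4) / 68.8
cos(theta) = 0.402616
theta = arccos(0.402616) = 66.26 degrees

66.26


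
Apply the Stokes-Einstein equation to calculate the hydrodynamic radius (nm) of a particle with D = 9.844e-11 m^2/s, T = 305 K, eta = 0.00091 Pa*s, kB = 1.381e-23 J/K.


Stokes-Einstein: R = kB*T / (6*pi*eta*D)
R = 1.381e-23 * 305 / (6 * pi * 0.00091 * 9.844e-11)
R = 2.49448e-09 m = 2.49 nm

2.49


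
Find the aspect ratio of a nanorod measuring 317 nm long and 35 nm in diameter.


Aspect ratio AR = length / diameter
AR = 317 / 35
AR = 9.06

9.06


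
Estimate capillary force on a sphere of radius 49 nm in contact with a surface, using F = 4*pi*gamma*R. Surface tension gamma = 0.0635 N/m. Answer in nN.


Convert radius: R = 49 nm = 4.9e-08 m
F = 4 * pi * gamma * R
F = 4 * pi * 0.0635 * 4.9e-08
F = 3.91003e-08 N = 39.1003 nN

39.1003


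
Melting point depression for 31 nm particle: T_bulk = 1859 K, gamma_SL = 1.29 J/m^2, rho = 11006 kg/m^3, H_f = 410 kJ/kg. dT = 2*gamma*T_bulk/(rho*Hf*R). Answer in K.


Radius R = 31/2 = 15.5 nm = 1.55e-08 m
Convert H_f = 410 kJ/kg = 410000 J/kg
dT = 2 * gamma_SL * T_bulk / (rho * H_f * R)
dT = 2 * 1.29 * 1859 / (11006 * 410000 * 1.55e-08)
dT = 68.6 K

68.6


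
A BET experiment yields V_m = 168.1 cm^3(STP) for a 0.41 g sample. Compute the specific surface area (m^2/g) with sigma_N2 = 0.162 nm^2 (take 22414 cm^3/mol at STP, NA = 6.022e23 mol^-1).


Number of moles in monolayer = V_m / 22414 = 168.1 / 22414 = 0.00749978
Number of molecules = moles * NA = 0.00749978 * 6.022e23
SA = molecules * sigma / mass
SA = (168.1 / 22414) * 6.022e23 * 0.162e-18 / 0.41
SA = 1784.5 m^2/g

1784.5


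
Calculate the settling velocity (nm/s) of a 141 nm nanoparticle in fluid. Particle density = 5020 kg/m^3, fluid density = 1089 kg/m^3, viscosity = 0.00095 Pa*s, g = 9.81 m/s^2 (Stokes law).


Radius R = 141/2 nm = 7.05e-08 m
Density difference = 5020 - 1089 = 3931 kg/m^3
v = 2 * R^2 * (rho_p - rho_f) * g / (9 * eta)
v = 2 * (7.05e-08)^2 * 3931 * 9.81 / (9 * 0.00095)
v = 4.48347e-08 m/s = 44.8347 nm/s

44.8347


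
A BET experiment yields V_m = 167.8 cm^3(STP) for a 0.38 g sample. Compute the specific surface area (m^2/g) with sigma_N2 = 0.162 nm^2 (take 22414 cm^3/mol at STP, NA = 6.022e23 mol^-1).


Number of moles in monolayer = V_m / 22414 = 167.8 / 22414 = 0.00748639
Number of molecules = moles * NA = 0.00748639 * 6.022e23
SA = molecules * sigma / mass
SA = (167.8 / 22414) * 6.022e23 * 0.162e-18 / 0.38
SA = 1922.0 m^2/g

1922.0


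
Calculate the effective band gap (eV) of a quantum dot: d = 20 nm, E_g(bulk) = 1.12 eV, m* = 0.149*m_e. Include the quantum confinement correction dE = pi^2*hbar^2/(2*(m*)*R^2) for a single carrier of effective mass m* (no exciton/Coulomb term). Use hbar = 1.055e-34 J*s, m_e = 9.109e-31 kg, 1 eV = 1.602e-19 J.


Radius R = 20/2 nm = 1e-08 m
Confinement energy dE = pi^2 * hbar^2 / (2 * m_eff * m_e * R^2)
dE = pi^2 * (1.055e-34)^2 / (2 * 0.149 * 9.109e-31 * (1e-08)^2) J, divided by 1.602e-19 J/eV
dE = 0.0253 eV
Total band gap = E_g(bulk) + dE = 1.12 + 0.0253 = 1.1453 eV

1.1453


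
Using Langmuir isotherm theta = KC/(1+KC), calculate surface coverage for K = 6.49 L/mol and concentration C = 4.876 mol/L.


Langmuir isotherm: theta = K*C / (1 + K*C)
K*C = 6.49 * 4.876 = 31.64524
theta = 31.64524 / (1 + 31.64524) = 31.64524 / 32.64524
theta = 0.9694

0.9694


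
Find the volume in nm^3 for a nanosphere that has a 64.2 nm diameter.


Radius r = 64.2/2 = 32.1 nm
Volume V = (4/3) * pi * r^3
V = (4/3) * pi * (32.1)^3
V = 138549.1 nm^3

138549.1


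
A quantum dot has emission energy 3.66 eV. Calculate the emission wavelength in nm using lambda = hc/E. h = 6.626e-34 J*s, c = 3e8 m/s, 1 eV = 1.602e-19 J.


Convert energy: E = 3.66 eV = 3.66 * 1.602e-19 = 5.86332e-19 J
lambda = h*c / E = 6.626e-34 * 3e8 / 5.86332e-19
lambda = 3.39023e-07 m = 339.0 nm

339.0


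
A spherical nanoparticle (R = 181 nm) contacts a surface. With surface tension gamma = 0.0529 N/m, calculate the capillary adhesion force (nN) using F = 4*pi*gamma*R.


Convert radius: R = 181 nm = 1.81e-07 m
F = 4 * pi * gamma * R
F = 4 * pi * 0.0529 * 1.81e-07
F = 1.20322e-07 N = 120.3217 nN

120.3217


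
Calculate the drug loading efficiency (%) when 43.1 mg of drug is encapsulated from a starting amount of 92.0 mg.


Drug loading efficiency = (drug loaded / drug initial) * 100
DLE = 43.1 / 92.0 * 100
DLE = 0.4685 * 100
DLE = 46.85%

46.85


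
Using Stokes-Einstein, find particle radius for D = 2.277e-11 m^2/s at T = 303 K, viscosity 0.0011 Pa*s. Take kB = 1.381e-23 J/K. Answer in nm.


Stokes-Einstein: R = kB*T / (6*pi*eta*D)
R = 1.381e-23 * 303 / (6 * pi * 0.0011 * 2.277e-11)
R = 8.86297e-09 m = 8.86 nm

8.86


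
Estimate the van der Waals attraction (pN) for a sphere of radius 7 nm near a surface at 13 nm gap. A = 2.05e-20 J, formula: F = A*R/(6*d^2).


Convert to SI: R = 7 nm = 7e-09 m, d = 13 nm = 1.3e-08 m
F = A * R / (6 * d^2)
F = 2.05e-20 * 7e-09 / (6 * (1.3e-08)^2)
F = 1.41519e-13 N = 0.142 pN

0.142


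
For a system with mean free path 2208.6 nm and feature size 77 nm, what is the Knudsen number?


Knudsen number Kn = lambda / L
Kn = 2208.6 / 77
Kn = 28.6831

28.6831


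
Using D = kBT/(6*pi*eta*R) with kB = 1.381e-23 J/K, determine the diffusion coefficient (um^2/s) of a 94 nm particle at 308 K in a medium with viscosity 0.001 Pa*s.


Radius R = 94/2 = 47 nm = 4.7e-08 m
D = kB*T / (6*pi*eta*R)
D = 1.381e-23 * 308 / (6 * pi * 0.001 * 4.7e-08)
D = 4.80115e-12 m^2/s = 4.801 um^2/s

4.801


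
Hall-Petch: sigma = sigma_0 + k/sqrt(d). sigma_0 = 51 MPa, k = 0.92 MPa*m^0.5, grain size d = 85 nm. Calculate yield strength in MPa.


d = 85 nm = 8.5e-08 m
sqrt(d) = 0.0002915476
Hall-Petch contribution = k / sqrt(d) = 0.92 / 0.0002915476 = 3155.6 MPa
sigma = sigma_0 + k/sqrt(d) = 51 + 3155.6 = 3206.6 MPa

3206.6


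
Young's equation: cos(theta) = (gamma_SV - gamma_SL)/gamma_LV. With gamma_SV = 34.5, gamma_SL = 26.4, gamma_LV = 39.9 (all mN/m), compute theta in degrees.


cos(theta) = (gamma_SV - gamma_SL) / gamma_LV
cos(theta) = (34.5 - 26.4) / 39.9
cos(theta) = 0.203008
theta = arccos(0.203008) = 78.29 degrees

78.29


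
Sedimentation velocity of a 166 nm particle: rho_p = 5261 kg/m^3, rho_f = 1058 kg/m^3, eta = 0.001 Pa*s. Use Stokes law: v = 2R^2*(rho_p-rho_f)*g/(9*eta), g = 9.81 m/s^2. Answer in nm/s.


Radius R = 166/2 nm = 8.3e-08 m
Density difference = 5261 - 1058 = 4203 kg/m^3
v = 2 * R^2 * (rho_p - rho_f) * g / (9 * eta)
v = 2 * (8.3e-08)^2 * 4203 * 9.81 / (9 * 0.001)
v = 6.31207e-08 m/s = 63.1207 nm/s

63.1207


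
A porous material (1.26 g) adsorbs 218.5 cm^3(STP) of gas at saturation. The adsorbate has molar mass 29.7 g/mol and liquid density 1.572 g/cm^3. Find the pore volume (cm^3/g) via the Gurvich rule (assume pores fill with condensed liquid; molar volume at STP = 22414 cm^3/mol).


Moles adsorbed n = V_ads / 22414 = 218.5 / 22414 = 9.748372e-03 mol
Liquid volume V_liq = n * M / rho_liq = 9.748372e-03 * 29.7 / 1.572 = 0.18418 cm^3
Specific pore volume V_pore = V_liq / m_sample = 0.18418 / 1.26
V_pore = 0.1462 cm^3/g

0.1462


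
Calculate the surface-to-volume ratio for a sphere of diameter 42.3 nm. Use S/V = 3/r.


Radius r = 42.3/2 = 21.15 nm
S/V = 3 / r = 3 / 21.15
S/V = 0.1418 nm^-1

0.1418


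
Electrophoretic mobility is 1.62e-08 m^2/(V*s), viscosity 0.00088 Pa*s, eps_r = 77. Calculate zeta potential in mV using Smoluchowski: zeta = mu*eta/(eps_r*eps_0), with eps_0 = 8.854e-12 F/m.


Smoluchowski equation: zeta = mu * eta / (eps_r * eps_0)
zeta = 1.62e-08 * 0.00088 / (77 * 8.854e-12)
zeta = 0.020911 V = 20.91 mV

20.91


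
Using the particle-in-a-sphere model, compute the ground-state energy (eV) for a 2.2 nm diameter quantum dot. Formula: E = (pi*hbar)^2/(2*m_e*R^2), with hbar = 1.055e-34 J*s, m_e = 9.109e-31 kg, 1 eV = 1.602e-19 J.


Radius R = 2.2/2 = 1.1 nm = 1.1e-09 m
E = (pi * 1.055e-34)^2 / (2 * 9.109e-31 * (1.1e-09)^2)
E(J) = 4.98332e-20
E = E(J) / 1.602e-19 = 0.3111 eV

0.3111


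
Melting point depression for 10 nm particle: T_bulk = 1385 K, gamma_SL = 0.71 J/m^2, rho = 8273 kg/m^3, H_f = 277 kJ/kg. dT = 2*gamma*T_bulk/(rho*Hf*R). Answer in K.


Radius R = 10/2 = 5 nm = 5e-09 m
Convert H_f = 277 kJ/kg = 277000 J/kg
dT = 2 * gamma_SL * T_bulk / (rho * H_f * R)
dT = 2 * 0.71 * 1385 / (8273 * 277000 * 5e-09)
dT = 171.6 K

171.6


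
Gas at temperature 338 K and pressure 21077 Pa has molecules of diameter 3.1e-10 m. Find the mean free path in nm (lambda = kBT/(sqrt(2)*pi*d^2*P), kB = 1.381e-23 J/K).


Mean free path: lambda = kB*T / (sqrt(2) * pi * d^2 * P)
lambda = 1.381e-23 * 338 / (sqrt(2) * pi * (3.1e-10)^2 * 21077)
lambda = 5.18697e-07 m
lambda = 518.7 nm

518.7


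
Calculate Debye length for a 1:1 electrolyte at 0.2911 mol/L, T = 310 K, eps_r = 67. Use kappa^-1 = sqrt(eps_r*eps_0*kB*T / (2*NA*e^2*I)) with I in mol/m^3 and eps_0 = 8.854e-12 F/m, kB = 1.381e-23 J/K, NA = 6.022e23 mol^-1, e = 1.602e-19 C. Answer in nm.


Ionic strength I = 0.2911 * 1^2 * 1000 = 291.1 mol/m^3
kappa^-1 = sqrt(67 * 8.854e-12 * 1.381e-23 * 310 / (2 * 6.022e23 * (1.602e-19)^2 * 291.1))
kappa^-1 = 0.531 nm

0.531


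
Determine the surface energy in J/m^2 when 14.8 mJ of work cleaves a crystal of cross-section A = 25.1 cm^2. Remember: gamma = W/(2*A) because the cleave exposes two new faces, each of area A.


Convert: A = 25.1 cm^2 = 0.00251 m^2, W = 14.8 mJ = 0.0148 J
Cleaving exposes two faces of area A, so total new surface = 2*A and gamma = W / (2*A)
gamma = 0.0148 / (2 * 0.00251)
gamma = 2.948 J/m^2

2.948


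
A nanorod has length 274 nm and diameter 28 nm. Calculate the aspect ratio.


Aspect ratio AR = length / diameter
AR = 274 / 28
AR = 9.79

9.79


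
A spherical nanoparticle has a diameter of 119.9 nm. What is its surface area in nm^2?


Radius r = 119.9/2 = 59.95 nm
Surface area SA = 4 * pi * r^2
SA = 4 * pi * (59.95)^2
SA = 45163.57 nm^2

45163.57


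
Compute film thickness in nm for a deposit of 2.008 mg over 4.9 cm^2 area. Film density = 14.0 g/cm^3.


Convert: m = 2.008 mg = 2.0080e-06 kg, A = 4.9 cm^2 = 4.9000e-04 m^2, rho = 14.0 g/cm^3 = 14000 kg/m^3
t = m / (A * rho)
t = 2.0080e-06 / (4.9000e-04 * 14000)
t = 2.9271e-07 m = 292.7 nm

292.7


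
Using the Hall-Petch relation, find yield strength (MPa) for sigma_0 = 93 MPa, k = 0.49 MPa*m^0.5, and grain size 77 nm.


d = 77 nm = 7.7e-08 m
sqrt(d) = 0.0002774887
Hall-Petch contribution = k / sqrt(d) = 0.49 / 0.0002774887 = 1765.8 MPa
sigma = sigma_0 + k/sqrt(d) = 93 + 1765.8 = 1858.8 MPa

1858.8


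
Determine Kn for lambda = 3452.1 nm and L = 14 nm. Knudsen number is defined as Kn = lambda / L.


Knudsen number Kn = lambda / L
Kn = 3452.1 / 14
Kn = 246.5786

246.5786


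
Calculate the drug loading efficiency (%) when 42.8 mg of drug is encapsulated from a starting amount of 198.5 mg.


Drug loading efficiency = (drug loaded / drug initial) * 100
DLE = 42.8 / 198.5 * 100
DLE = 0.2156 * 100
DLE = 21.56%

21.56


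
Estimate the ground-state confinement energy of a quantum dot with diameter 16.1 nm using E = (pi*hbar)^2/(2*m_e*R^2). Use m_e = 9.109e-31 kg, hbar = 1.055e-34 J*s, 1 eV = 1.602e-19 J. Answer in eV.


Radius R = 16.1/2 = 8.05 nm = 8.05e-09 m
E = (pi * 1.055e-34)^2 / (2 * 9.109e-31 * (8.05e-09)^2)
E(J) = 9.30491e-22
E = E(J) / 1.602e-19 = 0.0058 eV

0.0058


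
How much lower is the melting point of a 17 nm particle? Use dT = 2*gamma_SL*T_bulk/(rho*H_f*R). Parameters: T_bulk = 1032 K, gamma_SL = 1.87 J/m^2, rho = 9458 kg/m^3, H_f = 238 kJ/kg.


Radius R = 17/2 = 8.5 nm = 8.5e-09 m
Convert H_f = 238 kJ/kg = 238000 J/kg
dT = 2 * gamma_SL * T_bulk / (rho * H_f * R)
dT = 2 * 1.87 * 1032 / (9458 * 238000 * 8.5e-09)
dT = 201.7 K

201.7


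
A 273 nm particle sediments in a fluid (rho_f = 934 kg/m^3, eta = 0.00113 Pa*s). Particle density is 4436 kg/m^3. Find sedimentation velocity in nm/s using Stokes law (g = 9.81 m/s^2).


Radius R = 273/2 nm = 1.365e-07 m
Density difference = 4436 - 934 = 3502 kg/m^3
v = 2 * R^2 * (rho_p - rho_f) * g / (9 * eta)
v = 2 * (1.365e-07)^2 * 3502 * 9.81 / (9 * 0.00113)
v = 1.25881e-07 m/s = 125.8808 nm/s

125.8808


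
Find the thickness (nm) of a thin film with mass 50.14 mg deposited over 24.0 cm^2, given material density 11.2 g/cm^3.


Convert: m = 50.14 mg = 5.0140e-05 kg, A = 24.0 cm^2 = 2.4000e-03 m^2, rho = 11.2 g/cm^3 = 11200 kg/m^3
t = m / (A * rho)
t = 5.0140e-05 / (2.4000e-03 * 11200)
t = 1.8653e-06 m = 1865.3 nm

1865.3


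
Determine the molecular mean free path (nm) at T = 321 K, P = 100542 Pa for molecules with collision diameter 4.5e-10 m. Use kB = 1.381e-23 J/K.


Mean free path: lambda = kB*T / (sqrt(2) * pi * d^2 * P)
lambda = 1.381e-23 * 321 / (sqrt(2) * pi * (4.5e-10)^2 * 100542)
lambda = 4.90074e-08 m
lambda = 49.01 nm

49.01


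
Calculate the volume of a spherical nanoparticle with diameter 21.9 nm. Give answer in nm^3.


Radius r = 21.9/2 = 10.95 nm
Volume V = (4/3) * pi * r^3
V = (4/3) * pi * (10.95)^3
V = 5499.6 nm^3

5499.6


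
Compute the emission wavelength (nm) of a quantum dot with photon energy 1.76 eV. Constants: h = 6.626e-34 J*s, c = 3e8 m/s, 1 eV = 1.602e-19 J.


Convert energy: E = 1.76 eV = 1.76 * 1.602e-19 = 2.81952e-19 J
lambda = h*c / E = 6.626e-34 * 3e8 / 2.81952e-19
lambda = 7.05014e-07 m = 705.0 nm

705.0


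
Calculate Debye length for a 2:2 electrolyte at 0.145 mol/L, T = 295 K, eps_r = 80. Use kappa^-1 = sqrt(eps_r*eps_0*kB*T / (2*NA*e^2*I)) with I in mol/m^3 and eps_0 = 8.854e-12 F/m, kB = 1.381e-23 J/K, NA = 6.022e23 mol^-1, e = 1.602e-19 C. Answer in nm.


Ionic strength I = 0.145 * 2^2 * 1000 = 580 mol/m^3
kappa^-1 = sqrt(80 * 8.854e-12 * 1.381e-23 * 295 / (2 * 6.022e23 * (1.602e-19)^2 * 580))
kappa^-1 = 0.401 nm

0.401


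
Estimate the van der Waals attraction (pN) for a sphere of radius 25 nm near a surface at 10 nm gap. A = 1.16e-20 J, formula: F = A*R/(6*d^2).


Convert to SI: R = 25 nm = 2.5e-08 m, d = 10 nm = 1e-08 m
F = A * R / (6 * d^2)
F = 1.16e-20 * 2.5e-08 / (6 * (1e-08)^2)
F = 4.83333e-13 N = 0.483 pN

0.483


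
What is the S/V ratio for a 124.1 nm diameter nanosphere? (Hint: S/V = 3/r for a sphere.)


Radius r = 124.1/2 = 62.05 nm
S/V = 3 / r = 3 / 62.05
S/V = 0.0483 nm^-1

0.0483


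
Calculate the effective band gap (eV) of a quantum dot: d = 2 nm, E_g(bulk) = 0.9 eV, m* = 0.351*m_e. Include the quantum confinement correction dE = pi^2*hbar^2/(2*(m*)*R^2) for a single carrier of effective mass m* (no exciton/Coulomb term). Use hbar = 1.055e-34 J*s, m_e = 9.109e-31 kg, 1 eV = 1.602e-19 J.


Radius R = 2/2 nm = 1e-09 m
Confinement energy dE = pi^2 * hbar^2 / (2 * m_eff * m_e * R^2)
dE = pi^2 * (1.055e-34)^2 / (2 * 0.351 * 9.109e-31 * (1e-09)^2) J, divided by 1.602e-19 J/eV
dE = 1.0723 eV
Total band gap = E_g(bulk) + dE = 0.9 + 1.0723 = 1.9723 eV

1.9723


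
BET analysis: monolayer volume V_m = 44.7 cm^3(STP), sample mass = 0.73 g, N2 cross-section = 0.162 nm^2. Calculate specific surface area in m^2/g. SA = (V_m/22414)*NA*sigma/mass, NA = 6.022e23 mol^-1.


Number of moles in monolayer = V_m / 22414 = 44.7 / 22414 = 0.00199429
Number of molecules = moles * NA = 0.00199429 * 6.022e23
SA = molecules * sigma / mass
SA = (44.7 / 22414) * 6.022e23 * 0.162e-18 / 0.73
SA = 266.5 m^2/g

266.5


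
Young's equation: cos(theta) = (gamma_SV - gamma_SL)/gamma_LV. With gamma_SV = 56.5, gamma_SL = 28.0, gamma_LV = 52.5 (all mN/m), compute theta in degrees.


cos(theta) = (gamma_SV - gamma_SL) / gamma_LV
cos(theta) = (56.5 - 28.0) / 52.5
cos(theta) = 0.542857
theta = arccos(0.542857) = 57.12 degrees

57.12


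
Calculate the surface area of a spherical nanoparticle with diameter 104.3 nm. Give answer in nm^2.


Radius r = 104.3/2 = 52.15 nm
Surface area SA = 4 * pi * r^2
SA = 4 * pi * (52.15)^2
SA = 34175.78 nm^2

34175.78


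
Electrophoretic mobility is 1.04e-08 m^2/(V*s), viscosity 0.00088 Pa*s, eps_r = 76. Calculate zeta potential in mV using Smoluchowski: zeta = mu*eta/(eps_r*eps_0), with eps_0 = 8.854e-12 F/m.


Smoluchowski equation: zeta = mu * eta / (eps_r * eps_0)
zeta = 1.04e-08 * 0.00088 / (76 * 8.854e-12)
zeta = 0.013601 V = 13.6 mV

13.6


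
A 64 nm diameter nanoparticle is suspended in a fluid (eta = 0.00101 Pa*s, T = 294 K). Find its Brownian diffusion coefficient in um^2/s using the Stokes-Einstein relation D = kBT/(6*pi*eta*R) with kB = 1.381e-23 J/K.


Radius R = 64/2 = 32 nm = 3.2e-08 m
D = kB*T / (6*pi*eta*R)
D = 1.381e-23 * 294 / (6 * pi * 0.00101 * 3.2e-08)
D = 6.66451e-12 m^2/s = 6.665 um^2/s

6.665


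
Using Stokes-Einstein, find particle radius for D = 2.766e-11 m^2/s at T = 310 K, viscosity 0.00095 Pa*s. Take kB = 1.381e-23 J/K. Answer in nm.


Stokes-Einstein: R = kB*T / (6*pi*eta*D)
R = 1.381e-23 * 310 / (6 * pi * 0.00095 * 2.766e-11)
R = 8.64328e-09 m = 8.64 nm

8.64


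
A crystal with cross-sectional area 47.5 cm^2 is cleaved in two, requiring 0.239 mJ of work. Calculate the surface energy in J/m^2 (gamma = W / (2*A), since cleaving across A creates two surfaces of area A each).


Convert: A = 47.5 cm^2 = 0.00475 m^2, W = 0.239 mJ = 0.000239 J
Cleaving exposes two faces of area A, so total new surface = 2*A and gamma = W / (2*A)
gamma = 0.000239 / (2 * 0.00475)
gamma = 0.025 J/m^2

0.025


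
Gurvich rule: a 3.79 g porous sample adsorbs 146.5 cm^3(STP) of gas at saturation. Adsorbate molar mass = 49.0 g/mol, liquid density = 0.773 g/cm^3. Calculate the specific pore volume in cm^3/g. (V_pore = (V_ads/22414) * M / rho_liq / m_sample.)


Moles adsorbed n = V_ads / 22414 = 146.5 / 22414 = 6.536094e-03 mol
Liquid volume V_liq = n * M / rho_liq = 6.536094e-03 * 49.0 / 0.773 = 0.41432 cm^3
Specific pore volume V_pore = V_liq / m_sample = 0.41432 / 3.79
V_pore = 0.1093 cm^3/g

0.1093
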